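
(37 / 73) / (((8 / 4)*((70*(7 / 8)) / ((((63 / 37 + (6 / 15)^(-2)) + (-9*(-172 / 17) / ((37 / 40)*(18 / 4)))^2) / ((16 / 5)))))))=769936061 / 1223963552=0.63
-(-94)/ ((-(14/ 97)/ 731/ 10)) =-33326290/ 7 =-4760898.57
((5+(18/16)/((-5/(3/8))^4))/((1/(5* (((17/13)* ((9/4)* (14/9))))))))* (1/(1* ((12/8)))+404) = 7396711857857/159744000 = 46303.53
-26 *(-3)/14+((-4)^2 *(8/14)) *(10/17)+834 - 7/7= 100430/119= 843.95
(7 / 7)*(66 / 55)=6 / 5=1.20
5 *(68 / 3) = 113.33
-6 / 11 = -0.55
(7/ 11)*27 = 189/ 11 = 17.18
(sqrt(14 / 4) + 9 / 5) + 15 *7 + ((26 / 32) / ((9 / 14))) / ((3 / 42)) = sqrt(14) / 2 + 22409 / 180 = 126.37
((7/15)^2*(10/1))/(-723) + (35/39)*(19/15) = 479521/422955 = 1.13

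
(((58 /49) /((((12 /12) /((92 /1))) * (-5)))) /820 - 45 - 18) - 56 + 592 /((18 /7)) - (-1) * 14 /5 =51528889 /452025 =114.00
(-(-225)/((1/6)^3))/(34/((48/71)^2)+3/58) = 1623628800/2486941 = 652.86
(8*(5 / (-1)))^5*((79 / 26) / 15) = -808960000 / 39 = -20742564.10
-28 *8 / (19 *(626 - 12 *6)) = -112 / 5263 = -0.02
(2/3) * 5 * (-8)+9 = -53/3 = -17.67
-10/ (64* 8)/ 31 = -0.00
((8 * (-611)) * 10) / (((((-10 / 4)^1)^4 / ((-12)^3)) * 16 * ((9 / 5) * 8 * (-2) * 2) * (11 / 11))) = -2346.24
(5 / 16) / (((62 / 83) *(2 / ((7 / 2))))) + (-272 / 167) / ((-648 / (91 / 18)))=359801911 / 483076224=0.74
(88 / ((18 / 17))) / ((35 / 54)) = 4488 / 35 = 128.23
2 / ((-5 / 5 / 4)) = -8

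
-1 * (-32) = 32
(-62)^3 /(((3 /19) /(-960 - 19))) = 4433139128 /3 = 1477713042.67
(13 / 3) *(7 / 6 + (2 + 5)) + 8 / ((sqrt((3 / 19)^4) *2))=1175 / 6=195.83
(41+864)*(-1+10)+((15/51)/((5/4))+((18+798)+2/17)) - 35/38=5788439/646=8960.43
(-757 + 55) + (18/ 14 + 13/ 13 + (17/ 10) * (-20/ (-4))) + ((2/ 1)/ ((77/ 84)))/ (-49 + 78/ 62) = -19693997/ 28490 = -691.26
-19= -19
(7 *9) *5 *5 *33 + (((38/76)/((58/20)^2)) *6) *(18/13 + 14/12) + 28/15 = 8524095499/163995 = 51977.78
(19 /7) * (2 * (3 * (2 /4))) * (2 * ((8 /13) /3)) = 304 /91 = 3.34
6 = 6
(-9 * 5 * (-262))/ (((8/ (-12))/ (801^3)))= -9088717661685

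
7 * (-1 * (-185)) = 1295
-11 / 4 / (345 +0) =-11 / 1380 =-0.01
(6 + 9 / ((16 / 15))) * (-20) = -1155 / 4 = -288.75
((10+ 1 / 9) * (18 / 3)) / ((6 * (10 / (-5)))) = -91 / 18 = -5.06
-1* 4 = -4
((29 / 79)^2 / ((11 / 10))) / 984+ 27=911964089 / 33776292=27.00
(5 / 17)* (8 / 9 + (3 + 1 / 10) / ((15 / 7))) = 1051 / 1530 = 0.69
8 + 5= 13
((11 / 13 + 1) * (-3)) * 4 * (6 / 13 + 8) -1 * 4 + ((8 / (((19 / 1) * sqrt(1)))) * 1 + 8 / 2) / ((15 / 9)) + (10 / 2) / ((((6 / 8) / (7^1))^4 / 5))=246462022208 / 1300455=189519.84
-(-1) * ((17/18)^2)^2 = 83521/104976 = 0.80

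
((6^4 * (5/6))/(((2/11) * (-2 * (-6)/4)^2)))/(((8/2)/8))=1320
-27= -27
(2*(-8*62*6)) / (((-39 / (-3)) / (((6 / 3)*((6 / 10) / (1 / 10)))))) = -71424 / 13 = -5494.15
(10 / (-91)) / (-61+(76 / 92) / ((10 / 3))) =2300 / 1271543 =0.00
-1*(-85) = 85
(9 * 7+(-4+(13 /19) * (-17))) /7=900 /133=6.77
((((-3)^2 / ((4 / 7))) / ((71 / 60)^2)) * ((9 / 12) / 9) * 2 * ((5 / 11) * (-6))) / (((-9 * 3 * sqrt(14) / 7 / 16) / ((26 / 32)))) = 68250 * sqrt(14) / 55451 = 4.61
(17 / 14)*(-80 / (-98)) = 340 / 343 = 0.99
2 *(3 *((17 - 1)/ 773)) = 96/ 773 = 0.12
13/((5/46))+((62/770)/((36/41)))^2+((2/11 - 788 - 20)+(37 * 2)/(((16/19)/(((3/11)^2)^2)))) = -15985483123529/23244051600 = -687.72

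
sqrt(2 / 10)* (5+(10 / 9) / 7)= 2.31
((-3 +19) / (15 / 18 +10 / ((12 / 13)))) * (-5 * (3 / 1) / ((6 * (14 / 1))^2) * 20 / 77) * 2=-40 / 26411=-0.00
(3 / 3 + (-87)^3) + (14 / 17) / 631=-7063750940 / 10727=-658502.00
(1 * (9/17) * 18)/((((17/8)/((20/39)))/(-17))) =-8640/221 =-39.10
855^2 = 731025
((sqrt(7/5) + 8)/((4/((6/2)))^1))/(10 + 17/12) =9* sqrt(35)/685 + 72/137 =0.60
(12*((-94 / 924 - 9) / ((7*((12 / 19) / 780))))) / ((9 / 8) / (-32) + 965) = -2658905600 / 133149709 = -19.97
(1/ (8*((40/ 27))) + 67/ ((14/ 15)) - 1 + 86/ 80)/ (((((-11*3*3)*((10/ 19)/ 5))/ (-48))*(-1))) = -1020661/ 3080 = -331.38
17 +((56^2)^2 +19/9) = 88510636/9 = 9834515.11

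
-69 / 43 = -1.60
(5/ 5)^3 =1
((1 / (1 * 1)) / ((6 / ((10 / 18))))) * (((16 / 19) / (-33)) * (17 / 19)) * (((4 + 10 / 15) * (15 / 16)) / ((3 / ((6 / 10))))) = -595 / 321651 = -0.00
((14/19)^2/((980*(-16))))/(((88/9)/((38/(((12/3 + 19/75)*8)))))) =-135/34135552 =-0.00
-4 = -4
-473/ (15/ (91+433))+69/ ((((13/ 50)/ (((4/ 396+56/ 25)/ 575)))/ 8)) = -59041692/ 3575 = -16515.16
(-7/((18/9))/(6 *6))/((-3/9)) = 7/24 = 0.29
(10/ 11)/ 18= 5/ 99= 0.05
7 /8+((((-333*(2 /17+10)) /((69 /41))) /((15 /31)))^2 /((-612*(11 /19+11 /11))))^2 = 193161292280503342813424070407 /615520346814955125000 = 313817883.16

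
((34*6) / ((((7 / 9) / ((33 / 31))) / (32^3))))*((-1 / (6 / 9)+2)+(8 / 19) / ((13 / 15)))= 483432136704 / 53599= 9019424.55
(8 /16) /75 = 1 /150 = 0.01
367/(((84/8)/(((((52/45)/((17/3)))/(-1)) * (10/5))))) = -76336/5355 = -14.26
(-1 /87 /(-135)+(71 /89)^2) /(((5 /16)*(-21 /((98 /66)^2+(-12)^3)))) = 1780594151523296 /10637760620025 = 167.38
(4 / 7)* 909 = 3636 / 7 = 519.43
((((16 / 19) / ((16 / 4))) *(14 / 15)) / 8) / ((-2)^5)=-7 / 9120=-0.00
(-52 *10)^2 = 270400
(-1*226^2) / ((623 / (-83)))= 4239308 / 623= 6804.67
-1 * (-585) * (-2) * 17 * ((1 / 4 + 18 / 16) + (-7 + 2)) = 288405 / 4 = 72101.25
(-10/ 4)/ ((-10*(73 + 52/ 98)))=49/ 14412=0.00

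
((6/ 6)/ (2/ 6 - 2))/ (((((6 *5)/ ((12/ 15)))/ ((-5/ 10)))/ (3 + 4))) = 7/ 125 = 0.06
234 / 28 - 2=89 / 14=6.36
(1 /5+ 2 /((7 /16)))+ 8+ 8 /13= 6091 /455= 13.39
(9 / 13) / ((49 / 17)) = 153 / 637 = 0.24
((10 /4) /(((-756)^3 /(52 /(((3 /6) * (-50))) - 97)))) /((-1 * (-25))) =2477 /108020304000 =0.00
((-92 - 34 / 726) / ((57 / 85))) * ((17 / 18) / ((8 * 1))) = -16.20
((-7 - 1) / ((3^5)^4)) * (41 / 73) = -328 / 254535261273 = -0.00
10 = 10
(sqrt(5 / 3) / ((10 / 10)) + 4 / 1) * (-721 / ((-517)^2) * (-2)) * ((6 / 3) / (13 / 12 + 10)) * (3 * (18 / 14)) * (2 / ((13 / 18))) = 1601856 * sqrt(15) / 462142681 + 19222272 / 462142681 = 0.06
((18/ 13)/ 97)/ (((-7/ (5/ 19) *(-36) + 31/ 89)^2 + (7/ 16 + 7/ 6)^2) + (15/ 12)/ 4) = 8212492800/ 527962533709167661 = 0.00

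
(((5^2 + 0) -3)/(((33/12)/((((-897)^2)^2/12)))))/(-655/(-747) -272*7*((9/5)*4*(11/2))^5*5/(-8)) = 15500145680516250/4161789957238171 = 3.72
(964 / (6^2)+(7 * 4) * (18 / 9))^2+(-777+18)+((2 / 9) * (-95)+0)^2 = 529646 / 81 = 6538.84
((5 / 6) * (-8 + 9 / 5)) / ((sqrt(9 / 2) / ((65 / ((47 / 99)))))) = -22165 * sqrt(2) / 94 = -333.47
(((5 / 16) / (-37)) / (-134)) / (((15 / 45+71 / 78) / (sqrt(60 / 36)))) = 65 * sqrt(15) / 3847408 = 0.00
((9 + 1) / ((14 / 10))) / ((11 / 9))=450 / 77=5.84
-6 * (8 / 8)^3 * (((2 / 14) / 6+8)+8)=-673 / 7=-96.14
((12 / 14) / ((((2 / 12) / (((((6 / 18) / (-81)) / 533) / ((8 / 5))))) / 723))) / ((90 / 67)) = -16147 / 1208844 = -0.01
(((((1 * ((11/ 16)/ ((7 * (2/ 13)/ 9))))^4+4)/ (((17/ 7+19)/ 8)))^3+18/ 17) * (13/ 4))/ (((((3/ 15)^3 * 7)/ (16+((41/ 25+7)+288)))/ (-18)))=-36065587512202004094437106128792136580049/ 1621998168325679792888217600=-22235282515411.83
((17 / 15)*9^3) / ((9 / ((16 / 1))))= 7344 / 5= 1468.80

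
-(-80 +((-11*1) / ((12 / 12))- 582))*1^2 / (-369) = -673 / 369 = -1.82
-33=-33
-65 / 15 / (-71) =13 / 213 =0.06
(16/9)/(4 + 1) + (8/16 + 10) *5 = 4757/90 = 52.86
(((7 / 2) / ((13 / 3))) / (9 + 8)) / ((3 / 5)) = 35 / 442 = 0.08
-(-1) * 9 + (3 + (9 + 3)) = 24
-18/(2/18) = -162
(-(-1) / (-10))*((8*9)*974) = -7012.80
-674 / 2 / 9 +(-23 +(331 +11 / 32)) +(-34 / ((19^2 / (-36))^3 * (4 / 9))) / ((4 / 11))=3673299383467 / 13549213728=271.11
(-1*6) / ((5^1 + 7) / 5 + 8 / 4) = -1.36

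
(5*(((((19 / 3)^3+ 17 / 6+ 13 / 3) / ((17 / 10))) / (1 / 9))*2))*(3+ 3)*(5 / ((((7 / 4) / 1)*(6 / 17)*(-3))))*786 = -527930000 / 3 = -175976666.67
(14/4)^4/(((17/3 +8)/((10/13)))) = 36015/4264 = 8.45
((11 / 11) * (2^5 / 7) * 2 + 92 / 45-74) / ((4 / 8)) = -125.63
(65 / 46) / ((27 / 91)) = 5915 / 1242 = 4.76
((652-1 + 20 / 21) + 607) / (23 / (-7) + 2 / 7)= -26438 / 63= -419.65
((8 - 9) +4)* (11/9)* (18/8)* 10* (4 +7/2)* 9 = 22275/4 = 5568.75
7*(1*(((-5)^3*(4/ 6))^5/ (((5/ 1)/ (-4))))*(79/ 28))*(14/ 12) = 54003906250000/ 729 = 74079432441.70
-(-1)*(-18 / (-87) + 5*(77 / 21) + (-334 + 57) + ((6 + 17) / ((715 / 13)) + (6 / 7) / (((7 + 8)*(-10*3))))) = -14405278 / 55825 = -258.04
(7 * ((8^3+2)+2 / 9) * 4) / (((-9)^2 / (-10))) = -1295840 / 729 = -1777.56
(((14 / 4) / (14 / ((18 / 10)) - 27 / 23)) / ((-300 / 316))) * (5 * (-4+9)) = -38157 / 2734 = -13.96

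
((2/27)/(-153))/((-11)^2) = -2/499851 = -0.00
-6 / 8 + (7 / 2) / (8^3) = -761 / 1024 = -0.74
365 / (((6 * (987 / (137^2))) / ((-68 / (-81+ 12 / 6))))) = 995.74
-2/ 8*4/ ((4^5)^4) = -1/ 1099511627776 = -0.00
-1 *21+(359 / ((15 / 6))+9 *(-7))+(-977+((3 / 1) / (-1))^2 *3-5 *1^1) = -4477 / 5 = -895.40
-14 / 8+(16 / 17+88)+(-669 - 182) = -51939 / 68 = -763.81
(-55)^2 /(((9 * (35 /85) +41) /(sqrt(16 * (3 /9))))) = 10285 * sqrt(3) /114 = 156.26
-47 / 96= -0.49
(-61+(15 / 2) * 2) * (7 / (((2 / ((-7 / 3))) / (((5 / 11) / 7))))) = 805 / 33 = 24.39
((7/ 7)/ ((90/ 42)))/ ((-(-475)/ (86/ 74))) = 301/ 263625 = 0.00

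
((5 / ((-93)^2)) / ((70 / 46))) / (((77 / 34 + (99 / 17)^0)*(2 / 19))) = 7429 / 6720273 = 0.00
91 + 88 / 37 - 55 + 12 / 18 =4334 / 111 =39.05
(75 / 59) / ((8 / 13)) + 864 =408783 / 472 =866.07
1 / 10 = 0.10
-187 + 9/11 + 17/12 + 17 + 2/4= -22079/132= -167.27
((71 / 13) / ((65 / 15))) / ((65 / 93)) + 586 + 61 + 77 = 7972949 / 10985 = 725.80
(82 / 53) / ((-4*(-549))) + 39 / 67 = 2272313 / 3898998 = 0.58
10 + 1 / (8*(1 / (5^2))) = 105 / 8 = 13.12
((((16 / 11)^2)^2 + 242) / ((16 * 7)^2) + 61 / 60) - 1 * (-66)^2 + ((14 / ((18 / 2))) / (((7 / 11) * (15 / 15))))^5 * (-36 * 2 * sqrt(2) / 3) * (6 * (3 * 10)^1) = -824581120 * sqrt(2) / 2187 - 5998637072377 / 1377425280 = -537566.58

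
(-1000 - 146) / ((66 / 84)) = -1458.55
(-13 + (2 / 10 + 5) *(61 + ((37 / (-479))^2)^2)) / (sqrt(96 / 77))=80070314071787 *sqrt(462) / 6317180697720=272.44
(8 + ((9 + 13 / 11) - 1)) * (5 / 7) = 135 / 11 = 12.27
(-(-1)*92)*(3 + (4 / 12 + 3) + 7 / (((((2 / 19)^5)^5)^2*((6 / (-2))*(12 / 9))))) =-4184342045959675988069070450926127498831058995645953654511868880731 / 3377699720527872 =-1238814101955084601316140000000000000000000000000000.00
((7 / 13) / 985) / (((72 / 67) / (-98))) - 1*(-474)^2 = -103571165461 / 460980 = -224676.05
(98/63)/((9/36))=56/9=6.22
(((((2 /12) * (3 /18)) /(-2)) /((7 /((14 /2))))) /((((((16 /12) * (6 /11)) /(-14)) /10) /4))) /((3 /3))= 385 /36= 10.69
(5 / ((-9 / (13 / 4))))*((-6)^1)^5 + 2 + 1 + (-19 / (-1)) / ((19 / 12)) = 14055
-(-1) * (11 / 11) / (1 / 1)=1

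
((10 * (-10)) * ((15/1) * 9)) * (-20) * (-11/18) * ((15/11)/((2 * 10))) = -11250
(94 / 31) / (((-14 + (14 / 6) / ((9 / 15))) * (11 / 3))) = -2538 / 31031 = -0.08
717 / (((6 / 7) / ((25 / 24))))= 41825 / 48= 871.35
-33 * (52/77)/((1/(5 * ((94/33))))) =-24440/77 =-317.40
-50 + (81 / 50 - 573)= -31069 / 50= -621.38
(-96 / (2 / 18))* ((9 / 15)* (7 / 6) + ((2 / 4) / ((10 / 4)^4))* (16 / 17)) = -6536592 / 10625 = -615.21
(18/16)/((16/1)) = 9/128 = 0.07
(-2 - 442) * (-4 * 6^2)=63936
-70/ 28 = -5/ 2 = -2.50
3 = 3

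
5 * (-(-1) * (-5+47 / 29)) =-16.90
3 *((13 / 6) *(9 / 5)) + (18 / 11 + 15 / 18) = 2338 / 165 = 14.17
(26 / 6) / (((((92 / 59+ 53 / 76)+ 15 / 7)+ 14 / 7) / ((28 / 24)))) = 1428154 / 1807821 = 0.79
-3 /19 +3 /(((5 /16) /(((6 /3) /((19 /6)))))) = 561 /95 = 5.91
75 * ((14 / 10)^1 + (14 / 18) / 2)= 805 / 6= 134.17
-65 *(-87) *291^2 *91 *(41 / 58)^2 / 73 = 2525978763945 / 8468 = 298296972.60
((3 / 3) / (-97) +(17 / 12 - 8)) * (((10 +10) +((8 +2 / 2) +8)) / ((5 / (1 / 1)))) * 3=-56795 / 388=-146.38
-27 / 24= -9 / 8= -1.12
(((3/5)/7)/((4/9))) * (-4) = -27/35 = -0.77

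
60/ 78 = 10/ 13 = 0.77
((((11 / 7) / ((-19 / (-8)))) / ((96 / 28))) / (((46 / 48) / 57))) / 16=33 / 46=0.72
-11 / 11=-1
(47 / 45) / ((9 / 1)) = 47 / 405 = 0.12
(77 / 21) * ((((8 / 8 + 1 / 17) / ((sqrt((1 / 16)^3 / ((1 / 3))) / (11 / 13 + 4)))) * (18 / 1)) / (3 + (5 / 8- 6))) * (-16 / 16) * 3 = 38320128 * sqrt(3) / 4199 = 15806.72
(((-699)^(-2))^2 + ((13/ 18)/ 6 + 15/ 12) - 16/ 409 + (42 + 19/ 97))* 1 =412252925632368421/ 9471172471575273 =43.53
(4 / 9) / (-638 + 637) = -4 / 9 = -0.44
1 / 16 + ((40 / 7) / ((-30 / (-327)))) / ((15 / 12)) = 27939 / 560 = 49.89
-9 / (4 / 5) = -45 / 4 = -11.25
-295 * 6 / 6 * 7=-2065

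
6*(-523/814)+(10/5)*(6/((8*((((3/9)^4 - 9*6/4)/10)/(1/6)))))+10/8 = -1985185/711436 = -2.79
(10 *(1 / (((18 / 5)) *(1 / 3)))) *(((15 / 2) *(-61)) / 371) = -7625 / 742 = -10.28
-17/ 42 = -0.40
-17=-17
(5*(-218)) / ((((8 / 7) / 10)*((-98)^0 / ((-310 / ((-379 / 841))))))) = -2486521625 / 379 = -6560743.07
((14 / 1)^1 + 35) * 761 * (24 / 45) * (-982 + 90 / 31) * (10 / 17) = -18108731648 / 1581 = -11453973.21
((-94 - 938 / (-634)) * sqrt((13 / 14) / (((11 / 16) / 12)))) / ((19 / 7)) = -117316 * sqrt(6006) / 66253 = -137.23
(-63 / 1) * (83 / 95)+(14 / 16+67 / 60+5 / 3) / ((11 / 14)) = -631841 / 12540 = -50.39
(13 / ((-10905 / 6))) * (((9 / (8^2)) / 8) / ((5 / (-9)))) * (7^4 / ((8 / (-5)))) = -2528253 / 7444480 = -0.34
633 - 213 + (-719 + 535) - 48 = 188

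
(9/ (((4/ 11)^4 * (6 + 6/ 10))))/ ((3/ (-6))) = -19965/ 128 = -155.98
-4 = -4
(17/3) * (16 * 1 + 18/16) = 2329/24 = 97.04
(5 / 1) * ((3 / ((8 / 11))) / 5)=33 / 8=4.12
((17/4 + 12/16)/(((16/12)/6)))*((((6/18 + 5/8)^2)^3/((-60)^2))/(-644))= -6436343/856141332480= -0.00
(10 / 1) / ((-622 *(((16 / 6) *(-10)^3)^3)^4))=-531441 / 4274351452979200000000000000000000000000000000000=-0.00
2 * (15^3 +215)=7180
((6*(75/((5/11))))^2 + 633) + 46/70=34325678/35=980733.66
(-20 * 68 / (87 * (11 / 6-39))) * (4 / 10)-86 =-555074 / 6467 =-85.83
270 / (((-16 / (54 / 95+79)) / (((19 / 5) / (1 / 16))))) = -81637.20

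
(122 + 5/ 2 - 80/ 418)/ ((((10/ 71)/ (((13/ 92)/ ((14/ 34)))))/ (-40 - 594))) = -36922350881/ 192280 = -192023.88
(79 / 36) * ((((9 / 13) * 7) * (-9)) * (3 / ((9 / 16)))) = -6636 / 13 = -510.46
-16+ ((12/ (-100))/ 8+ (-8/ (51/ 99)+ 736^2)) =1841659149/ 3400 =541664.46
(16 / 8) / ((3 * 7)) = 2 / 21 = 0.10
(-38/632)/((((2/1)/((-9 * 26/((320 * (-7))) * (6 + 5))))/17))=-415701/707840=-0.59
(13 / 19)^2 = 169 / 361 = 0.47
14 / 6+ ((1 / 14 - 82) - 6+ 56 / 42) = -3539 / 42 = -84.26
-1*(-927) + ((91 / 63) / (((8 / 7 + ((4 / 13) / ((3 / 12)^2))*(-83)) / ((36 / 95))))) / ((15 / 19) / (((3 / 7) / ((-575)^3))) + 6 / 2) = 285891370992319783 / 308404930951800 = 927.00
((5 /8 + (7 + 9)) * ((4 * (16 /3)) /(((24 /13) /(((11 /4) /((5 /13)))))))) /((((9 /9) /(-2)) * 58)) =-247247 /5220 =-47.37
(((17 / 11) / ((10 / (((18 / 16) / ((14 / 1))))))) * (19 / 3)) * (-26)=-12597 / 6160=-2.04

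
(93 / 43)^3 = 804357 / 79507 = 10.12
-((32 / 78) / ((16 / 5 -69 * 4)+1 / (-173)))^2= -191545600 / 84697104828609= -0.00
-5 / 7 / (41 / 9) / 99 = -5 / 3157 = -0.00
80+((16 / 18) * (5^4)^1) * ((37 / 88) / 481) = 103585 / 1287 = 80.49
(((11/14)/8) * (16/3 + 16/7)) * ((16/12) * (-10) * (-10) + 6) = 45980/441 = 104.26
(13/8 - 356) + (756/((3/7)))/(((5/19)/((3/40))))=29673/200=148.36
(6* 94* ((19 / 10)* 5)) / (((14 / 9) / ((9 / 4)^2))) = 1952991 / 112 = 17437.42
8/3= 2.67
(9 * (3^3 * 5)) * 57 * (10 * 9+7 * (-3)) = 4778595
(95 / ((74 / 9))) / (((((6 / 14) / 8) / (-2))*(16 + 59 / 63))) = -1005480 / 39479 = -25.47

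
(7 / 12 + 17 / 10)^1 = 137 / 60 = 2.28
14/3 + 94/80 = 701/120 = 5.84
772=772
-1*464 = -464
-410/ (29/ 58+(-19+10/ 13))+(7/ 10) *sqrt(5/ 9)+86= 7 *sqrt(5)/ 30+50306/ 461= 109.65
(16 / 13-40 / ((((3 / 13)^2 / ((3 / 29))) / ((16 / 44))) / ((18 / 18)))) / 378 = -168104 / 2351349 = -0.07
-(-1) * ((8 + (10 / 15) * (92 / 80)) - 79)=-2107 / 30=-70.23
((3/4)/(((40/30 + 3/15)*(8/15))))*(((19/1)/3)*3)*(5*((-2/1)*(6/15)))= -12825/184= -69.70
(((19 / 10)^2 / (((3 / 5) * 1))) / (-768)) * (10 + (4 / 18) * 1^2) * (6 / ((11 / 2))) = -0.09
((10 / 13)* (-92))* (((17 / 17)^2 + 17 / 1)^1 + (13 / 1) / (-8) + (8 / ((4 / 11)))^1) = -35305 / 13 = -2715.77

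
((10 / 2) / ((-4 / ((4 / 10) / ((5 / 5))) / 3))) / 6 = -1 / 4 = -0.25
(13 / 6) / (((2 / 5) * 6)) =0.90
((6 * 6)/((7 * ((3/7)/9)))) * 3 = 324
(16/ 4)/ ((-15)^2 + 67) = 1/ 73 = 0.01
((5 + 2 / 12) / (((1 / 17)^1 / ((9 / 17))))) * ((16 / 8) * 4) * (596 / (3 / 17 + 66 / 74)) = 2905351 / 14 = 207525.07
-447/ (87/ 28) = -4172/ 29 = -143.86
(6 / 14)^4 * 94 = 7614 / 2401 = 3.17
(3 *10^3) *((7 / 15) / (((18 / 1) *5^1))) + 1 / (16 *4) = 8969 / 576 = 15.57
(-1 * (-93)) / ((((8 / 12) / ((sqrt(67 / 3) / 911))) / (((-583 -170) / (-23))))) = 70029 * sqrt(201) / 41906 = 23.69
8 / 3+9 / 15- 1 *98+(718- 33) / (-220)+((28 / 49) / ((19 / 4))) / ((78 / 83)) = -37170337 / 380380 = -97.72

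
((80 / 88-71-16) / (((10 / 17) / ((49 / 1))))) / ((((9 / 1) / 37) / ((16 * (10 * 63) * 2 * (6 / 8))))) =-4903497816 / 11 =-445772528.73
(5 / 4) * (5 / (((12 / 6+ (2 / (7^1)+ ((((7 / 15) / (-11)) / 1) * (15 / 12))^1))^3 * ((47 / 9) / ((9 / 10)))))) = 39937506840 / 412663010209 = 0.10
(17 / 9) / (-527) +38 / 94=5254 / 13113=0.40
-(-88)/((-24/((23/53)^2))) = -5819/8427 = -0.69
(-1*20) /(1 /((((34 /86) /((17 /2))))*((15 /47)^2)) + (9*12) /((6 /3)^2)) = -9000 /107137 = -0.08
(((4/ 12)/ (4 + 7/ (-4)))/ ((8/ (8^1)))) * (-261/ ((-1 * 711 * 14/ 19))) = 1102/ 14931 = 0.07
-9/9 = -1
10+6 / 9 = 32 / 3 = 10.67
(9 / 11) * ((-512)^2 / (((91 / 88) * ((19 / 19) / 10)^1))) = 188743680 / 91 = 2074106.37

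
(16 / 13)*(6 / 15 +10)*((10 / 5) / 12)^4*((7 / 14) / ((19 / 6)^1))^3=0.00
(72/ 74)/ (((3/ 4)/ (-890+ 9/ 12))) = -42684/ 37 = -1153.62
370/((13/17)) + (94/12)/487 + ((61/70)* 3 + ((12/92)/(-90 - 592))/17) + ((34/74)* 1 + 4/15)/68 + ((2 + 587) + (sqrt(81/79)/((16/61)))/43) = 549* sqrt(79)/54352 + 14107813405311719/13117602437940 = 1075.58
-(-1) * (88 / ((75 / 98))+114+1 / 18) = 103069 / 450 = 229.04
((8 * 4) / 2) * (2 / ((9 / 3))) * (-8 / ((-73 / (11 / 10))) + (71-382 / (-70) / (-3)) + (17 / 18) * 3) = 5897744 / 7665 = 769.44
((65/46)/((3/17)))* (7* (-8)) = -30940/69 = -448.41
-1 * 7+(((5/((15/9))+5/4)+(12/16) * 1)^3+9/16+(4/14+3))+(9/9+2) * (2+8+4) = 18351/112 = 163.85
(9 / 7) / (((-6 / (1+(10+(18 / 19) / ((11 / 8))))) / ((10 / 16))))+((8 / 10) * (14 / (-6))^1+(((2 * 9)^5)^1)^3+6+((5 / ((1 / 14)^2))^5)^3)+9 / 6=37046626188693460277238843970928613322509315153163 / 50160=738569102645403913023102900000000000000000000.00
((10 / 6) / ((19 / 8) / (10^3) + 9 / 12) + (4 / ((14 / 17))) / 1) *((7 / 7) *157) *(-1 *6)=-280696532 / 42133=-6662.15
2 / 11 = 0.18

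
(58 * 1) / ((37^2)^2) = 58 / 1874161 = 0.00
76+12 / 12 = 77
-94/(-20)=47/10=4.70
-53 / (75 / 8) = -424 / 75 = -5.65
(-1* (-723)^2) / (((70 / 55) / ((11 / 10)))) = -63250209 / 140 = -451787.21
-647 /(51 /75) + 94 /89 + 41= -909.41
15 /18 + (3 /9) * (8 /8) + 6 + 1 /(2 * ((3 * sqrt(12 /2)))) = sqrt(6) /36 + 43 /6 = 7.23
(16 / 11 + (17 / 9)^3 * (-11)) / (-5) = 14.54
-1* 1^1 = -1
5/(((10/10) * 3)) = 5/3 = 1.67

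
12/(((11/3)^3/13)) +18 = 28170/1331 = 21.16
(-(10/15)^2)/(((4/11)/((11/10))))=-121/90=-1.34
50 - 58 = -8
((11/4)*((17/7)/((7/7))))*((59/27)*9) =131.35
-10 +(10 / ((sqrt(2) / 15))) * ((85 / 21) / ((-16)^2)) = -10 +2125 * sqrt(2) / 1792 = -8.32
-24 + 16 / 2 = -16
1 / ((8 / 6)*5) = 3 / 20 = 0.15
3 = 3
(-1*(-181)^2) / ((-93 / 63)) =687981 / 31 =22192.94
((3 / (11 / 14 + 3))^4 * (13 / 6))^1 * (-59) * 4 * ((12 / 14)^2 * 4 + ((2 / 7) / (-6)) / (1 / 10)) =-3918253248 / 7890481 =-496.58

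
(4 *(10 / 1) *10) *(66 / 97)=26400 / 97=272.16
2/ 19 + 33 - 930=-17041/ 19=-896.89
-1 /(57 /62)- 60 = -3482 /57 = -61.09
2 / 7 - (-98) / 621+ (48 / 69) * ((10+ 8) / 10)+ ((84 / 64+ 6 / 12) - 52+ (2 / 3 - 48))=-33324149 / 347760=-95.83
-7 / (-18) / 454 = 0.00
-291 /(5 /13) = -3783 /5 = -756.60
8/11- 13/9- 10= -1061/99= -10.72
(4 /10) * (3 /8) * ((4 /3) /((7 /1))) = 1 /35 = 0.03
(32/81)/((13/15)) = 160/351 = 0.46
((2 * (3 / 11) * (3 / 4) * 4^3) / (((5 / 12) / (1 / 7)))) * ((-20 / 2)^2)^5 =6912000000000 / 77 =89766233766.23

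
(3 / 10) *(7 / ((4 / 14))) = 147 / 20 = 7.35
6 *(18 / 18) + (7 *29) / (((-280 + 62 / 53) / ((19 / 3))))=1.39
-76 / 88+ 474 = 10409 / 22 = 473.14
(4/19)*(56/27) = 224/513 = 0.44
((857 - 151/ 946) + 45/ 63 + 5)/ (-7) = -123.22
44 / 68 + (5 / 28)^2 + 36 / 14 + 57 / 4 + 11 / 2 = 306549 / 13328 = 23.00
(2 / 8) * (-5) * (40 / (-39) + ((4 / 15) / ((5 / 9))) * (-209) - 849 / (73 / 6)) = 6089963 / 28470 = 213.91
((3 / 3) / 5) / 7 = 1 / 35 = 0.03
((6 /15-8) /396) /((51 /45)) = -19 /1122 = -0.02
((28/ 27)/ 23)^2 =0.00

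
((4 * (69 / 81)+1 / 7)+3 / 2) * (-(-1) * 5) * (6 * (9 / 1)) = 9545 / 7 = 1363.57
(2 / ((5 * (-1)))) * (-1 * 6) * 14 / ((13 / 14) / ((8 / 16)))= 1176 / 65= 18.09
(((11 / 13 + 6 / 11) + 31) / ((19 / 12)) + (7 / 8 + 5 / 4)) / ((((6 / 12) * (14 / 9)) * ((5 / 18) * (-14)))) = -5679963 / 760760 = -7.47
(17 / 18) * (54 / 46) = 51 / 46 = 1.11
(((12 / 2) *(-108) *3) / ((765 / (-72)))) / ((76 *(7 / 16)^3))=15925248 / 553945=28.75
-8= -8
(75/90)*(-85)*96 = -6800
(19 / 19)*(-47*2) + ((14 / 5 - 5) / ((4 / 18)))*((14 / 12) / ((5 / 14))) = -6317 / 50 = -126.34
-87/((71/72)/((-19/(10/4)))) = 670.51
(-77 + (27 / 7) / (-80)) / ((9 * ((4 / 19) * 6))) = -819793 / 120960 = -6.78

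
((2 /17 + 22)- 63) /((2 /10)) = -3475 /17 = -204.41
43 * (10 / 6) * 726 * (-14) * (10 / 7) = -1040600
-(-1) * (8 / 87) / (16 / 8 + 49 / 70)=80 / 2349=0.03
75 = 75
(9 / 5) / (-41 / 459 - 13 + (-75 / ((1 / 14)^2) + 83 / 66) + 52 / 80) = -181764 / 1485535133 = -0.00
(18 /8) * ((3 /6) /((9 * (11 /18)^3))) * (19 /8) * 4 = 13851 /2662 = 5.20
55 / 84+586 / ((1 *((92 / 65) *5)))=161243 / 1932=83.46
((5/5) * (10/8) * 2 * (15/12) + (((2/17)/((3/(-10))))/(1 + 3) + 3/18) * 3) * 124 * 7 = 98301/34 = 2891.21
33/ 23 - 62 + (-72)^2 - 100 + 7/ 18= 5023.82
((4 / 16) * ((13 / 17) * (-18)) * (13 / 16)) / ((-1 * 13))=117 / 544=0.22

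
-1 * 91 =-91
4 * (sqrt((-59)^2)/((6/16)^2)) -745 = 8399/9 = 933.22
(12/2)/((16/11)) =33/8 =4.12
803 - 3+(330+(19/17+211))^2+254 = 85239262/289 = 294945.54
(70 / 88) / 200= 7 / 1760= 0.00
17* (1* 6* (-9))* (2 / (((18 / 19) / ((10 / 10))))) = -1938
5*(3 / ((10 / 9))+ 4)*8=268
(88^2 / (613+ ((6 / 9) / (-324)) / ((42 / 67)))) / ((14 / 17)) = 1586304 / 103409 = 15.34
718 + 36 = 754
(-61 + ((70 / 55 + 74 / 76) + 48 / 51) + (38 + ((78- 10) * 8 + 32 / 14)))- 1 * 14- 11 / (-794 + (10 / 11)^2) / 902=100307164518889 / 195731487028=512.47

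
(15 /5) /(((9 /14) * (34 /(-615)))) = -1435 /17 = -84.41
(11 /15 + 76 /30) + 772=11629 /15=775.27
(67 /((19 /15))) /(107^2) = 0.00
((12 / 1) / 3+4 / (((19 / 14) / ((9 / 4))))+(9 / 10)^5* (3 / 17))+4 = 475965793 / 32300000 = 14.74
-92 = -92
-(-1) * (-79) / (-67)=79 / 67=1.18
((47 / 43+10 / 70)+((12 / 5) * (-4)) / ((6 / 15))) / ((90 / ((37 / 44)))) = -21127 / 99330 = -0.21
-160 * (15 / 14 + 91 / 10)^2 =-4055552 / 245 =-16553.27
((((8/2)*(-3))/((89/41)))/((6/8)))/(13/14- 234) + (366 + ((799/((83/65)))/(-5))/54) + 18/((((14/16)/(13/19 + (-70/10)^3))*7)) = -778304814472771/1211793485994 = -642.28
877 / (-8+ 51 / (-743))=-651611 / 5995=-108.69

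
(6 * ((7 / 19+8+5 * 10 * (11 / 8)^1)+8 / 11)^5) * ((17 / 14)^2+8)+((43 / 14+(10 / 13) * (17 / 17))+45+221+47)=12077660748330254293929036151 / 74319499314092032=162509985398.14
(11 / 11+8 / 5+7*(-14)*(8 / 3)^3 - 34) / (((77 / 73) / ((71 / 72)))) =-1322281777 / 748440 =-1766.72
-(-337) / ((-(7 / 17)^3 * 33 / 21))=-1655681 / 539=-3071.76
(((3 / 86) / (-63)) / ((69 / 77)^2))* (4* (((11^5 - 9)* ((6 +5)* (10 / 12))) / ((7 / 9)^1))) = -1071734510 / 204723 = -5235.05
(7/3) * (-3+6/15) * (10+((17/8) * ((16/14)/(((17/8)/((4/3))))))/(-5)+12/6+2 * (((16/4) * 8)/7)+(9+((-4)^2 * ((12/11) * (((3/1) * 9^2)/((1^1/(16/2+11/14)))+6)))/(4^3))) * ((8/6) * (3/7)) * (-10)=73720972/3465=21275.89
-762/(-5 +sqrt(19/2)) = 762 *sqrt(38)/31 +7620/31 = 397.33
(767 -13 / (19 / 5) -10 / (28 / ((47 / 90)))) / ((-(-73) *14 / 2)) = 3655123 / 2446668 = 1.49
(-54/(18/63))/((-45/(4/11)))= 84/55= 1.53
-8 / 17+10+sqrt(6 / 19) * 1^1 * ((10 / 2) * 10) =162 / 17+50 * sqrt(114) / 19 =37.63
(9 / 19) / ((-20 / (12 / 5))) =-27 / 475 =-0.06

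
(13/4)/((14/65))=845/56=15.09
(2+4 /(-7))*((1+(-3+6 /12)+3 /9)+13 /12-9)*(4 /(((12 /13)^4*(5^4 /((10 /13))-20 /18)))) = -3113149 /35332416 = -0.09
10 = 10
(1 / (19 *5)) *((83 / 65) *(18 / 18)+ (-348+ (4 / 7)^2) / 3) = -1095139 / 907725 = -1.21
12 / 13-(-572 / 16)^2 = -265645 / 208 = -1277.14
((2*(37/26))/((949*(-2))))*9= -0.01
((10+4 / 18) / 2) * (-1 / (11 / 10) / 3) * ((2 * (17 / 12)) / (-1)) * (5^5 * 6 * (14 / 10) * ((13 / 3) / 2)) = 222381250 / 891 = 249586.14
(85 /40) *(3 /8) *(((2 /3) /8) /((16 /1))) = 17 /4096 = 0.00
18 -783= -765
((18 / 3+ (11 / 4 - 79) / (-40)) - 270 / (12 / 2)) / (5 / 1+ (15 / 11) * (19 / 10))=-13057 / 2672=-4.89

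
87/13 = 6.69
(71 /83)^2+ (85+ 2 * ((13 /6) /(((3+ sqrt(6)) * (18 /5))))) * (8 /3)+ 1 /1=129239510 /558009 - 260 * sqrt(6) /243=228.99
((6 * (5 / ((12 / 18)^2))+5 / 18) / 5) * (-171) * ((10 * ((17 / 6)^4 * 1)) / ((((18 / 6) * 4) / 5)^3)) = -60500524375 / 559872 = -108061.35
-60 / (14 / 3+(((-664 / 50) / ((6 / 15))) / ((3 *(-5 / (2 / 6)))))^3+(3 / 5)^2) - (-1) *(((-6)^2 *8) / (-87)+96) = 146382500148 / 1793103959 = 81.64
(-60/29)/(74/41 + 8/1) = -410/1943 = -0.21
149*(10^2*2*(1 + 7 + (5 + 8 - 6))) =447000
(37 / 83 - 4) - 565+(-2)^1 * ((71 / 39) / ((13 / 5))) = -23984260 / 42081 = -569.95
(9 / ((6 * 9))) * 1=0.17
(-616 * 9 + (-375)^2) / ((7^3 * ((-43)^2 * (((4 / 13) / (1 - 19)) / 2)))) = -15804477 / 634207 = -24.92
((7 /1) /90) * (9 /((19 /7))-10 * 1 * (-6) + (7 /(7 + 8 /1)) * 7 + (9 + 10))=170737 /25650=6.66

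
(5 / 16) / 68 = 5 / 1088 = 0.00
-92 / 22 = -4.18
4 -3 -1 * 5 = -4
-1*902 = -902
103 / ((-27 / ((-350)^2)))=-12617500 / 27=-467314.81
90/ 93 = 30/ 31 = 0.97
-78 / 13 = -6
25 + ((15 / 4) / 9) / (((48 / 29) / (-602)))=-36445 / 288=-126.55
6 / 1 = 6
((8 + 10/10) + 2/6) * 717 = 6692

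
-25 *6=-150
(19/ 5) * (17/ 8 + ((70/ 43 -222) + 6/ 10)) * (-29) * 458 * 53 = 2503480820911/ 4300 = 582204842.07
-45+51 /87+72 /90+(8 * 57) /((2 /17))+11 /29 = 555751 /145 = 3832.77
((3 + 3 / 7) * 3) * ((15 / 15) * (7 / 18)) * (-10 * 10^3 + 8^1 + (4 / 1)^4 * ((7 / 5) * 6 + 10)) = -105632 / 5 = -21126.40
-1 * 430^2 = -184900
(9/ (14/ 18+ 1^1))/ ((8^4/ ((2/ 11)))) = 81/ 360448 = 0.00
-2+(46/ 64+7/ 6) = -0.11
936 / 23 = 40.70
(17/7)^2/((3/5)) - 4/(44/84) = 3547/1617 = 2.19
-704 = -704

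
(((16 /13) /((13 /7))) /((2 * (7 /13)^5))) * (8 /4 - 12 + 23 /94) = -1151228 /16121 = -71.41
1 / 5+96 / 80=7 / 5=1.40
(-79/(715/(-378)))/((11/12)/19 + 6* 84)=6808536/82169945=0.08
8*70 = 560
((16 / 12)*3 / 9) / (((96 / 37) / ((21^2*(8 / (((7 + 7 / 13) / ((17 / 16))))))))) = 8177 / 96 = 85.18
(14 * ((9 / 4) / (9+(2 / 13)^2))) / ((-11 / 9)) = -95823 / 33550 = -2.86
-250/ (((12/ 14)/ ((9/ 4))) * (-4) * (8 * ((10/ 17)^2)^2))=1753941/ 10240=171.28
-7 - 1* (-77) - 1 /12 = 839 /12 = 69.92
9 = 9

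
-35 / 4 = -8.75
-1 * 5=-5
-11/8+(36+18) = 421/8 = 52.62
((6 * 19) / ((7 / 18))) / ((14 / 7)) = 1026 / 7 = 146.57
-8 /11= -0.73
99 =99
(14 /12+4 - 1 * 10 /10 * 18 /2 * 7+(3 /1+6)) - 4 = -317 /6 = -52.83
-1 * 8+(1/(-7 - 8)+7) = -16/15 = -1.07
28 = 28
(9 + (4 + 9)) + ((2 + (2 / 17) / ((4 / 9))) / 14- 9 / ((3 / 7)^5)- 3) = -1107695 / 1836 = -603.32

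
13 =13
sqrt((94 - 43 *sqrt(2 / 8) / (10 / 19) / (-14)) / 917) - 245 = -245 + sqrt(35549470) / 18340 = -244.67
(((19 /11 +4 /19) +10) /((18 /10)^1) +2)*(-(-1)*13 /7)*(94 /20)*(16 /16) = 9920807 /131670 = 75.35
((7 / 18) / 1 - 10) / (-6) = 173 / 108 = 1.60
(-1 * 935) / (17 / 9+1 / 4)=-3060 / 7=-437.14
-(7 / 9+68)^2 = -383161 / 81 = -4730.38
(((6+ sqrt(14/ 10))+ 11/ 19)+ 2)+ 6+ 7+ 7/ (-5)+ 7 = sqrt(35)/ 5+ 2582/ 95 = 28.36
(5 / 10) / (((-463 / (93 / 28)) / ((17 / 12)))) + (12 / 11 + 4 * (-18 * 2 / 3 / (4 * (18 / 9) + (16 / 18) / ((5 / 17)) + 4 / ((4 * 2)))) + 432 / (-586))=-1323174626437 / 346631535712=-3.82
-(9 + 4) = -13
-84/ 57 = -28/ 19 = -1.47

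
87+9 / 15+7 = 473 / 5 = 94.60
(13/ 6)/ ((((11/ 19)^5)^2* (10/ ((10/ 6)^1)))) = 79703861351413/ 933747285636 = 85.36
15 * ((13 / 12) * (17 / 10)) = 221 / 8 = 27.62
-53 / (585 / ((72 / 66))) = -212 / 2145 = -0.10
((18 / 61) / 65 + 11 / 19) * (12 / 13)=527484 / 979355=0.54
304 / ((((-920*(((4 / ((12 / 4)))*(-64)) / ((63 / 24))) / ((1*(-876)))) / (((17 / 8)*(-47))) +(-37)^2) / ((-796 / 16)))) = -166723996572 / 15095354627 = -11.04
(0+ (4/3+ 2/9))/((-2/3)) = -7/3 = -2.33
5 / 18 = 0.28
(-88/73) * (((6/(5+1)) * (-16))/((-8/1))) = -176/73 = -2.41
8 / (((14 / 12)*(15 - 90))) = -16 / 175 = -0.09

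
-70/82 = -35/41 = -0.85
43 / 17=2.53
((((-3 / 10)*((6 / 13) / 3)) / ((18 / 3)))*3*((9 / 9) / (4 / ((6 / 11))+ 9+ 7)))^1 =-9 / 9100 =-0.00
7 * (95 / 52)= 665 / 52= 12.79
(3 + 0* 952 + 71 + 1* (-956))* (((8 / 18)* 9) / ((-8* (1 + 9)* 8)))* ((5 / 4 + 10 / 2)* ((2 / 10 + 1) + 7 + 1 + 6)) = 8379 / 16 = 523.69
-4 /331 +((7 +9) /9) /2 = 2612 /2979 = 0.88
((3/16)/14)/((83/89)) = 267/18592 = 0.01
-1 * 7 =-7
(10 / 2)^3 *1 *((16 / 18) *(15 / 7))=5000 / 21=238.10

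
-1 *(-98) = 98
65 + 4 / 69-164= -6827 / 69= -98.94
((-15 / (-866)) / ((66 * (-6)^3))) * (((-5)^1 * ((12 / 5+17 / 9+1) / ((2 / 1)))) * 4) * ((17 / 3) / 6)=10115 / 166666896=0.00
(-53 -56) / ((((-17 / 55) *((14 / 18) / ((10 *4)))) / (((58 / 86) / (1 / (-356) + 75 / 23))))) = 512468906400 / 136506209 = 3754.18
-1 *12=-12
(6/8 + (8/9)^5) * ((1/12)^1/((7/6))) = 308219/3306744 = 0.09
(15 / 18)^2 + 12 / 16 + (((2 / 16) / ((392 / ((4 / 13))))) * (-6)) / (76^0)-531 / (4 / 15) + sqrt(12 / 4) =-1988.07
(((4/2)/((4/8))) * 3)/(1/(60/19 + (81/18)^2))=5337/19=280.89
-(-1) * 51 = 51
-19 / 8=-2.38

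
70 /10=7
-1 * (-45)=45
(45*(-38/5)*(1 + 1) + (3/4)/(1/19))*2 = -2679/2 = -1339.50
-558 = -558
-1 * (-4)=4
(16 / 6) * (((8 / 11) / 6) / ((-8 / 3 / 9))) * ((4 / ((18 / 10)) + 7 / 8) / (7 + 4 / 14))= -1561 / 3366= -0.46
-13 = -13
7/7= 1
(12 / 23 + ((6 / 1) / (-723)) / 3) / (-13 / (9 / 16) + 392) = 2589 / 1840276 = 0.00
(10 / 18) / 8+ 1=1.07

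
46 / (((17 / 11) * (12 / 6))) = 253 / 17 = 14.88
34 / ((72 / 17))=289 / 36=8.03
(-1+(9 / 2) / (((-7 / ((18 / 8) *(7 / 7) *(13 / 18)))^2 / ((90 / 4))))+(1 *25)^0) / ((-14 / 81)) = -5544045 / 175616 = -31.57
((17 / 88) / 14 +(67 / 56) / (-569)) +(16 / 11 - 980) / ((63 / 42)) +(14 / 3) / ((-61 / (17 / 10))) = -418516514987 / 641422320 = -652.48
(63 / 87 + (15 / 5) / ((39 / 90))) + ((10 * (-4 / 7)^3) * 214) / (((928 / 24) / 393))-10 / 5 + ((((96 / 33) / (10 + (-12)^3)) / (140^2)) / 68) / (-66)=-555603385956224761 / 137092651495800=-4052.76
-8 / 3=-2.67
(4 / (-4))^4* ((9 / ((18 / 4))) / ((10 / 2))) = 2 / 5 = 0.40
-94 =-94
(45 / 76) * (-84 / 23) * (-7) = 15.14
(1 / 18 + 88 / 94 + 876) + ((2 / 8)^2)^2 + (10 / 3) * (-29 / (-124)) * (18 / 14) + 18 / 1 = 21054603919 / 23498496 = 896.00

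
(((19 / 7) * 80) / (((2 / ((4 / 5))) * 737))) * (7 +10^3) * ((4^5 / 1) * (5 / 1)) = 3134750720 / 5159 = 607627.59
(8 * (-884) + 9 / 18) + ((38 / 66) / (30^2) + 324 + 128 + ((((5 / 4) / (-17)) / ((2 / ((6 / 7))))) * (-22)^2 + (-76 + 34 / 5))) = -23693775649 / 3534300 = -6703.95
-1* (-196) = 196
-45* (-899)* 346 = 13997430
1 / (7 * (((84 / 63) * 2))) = 3 / 56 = 0.05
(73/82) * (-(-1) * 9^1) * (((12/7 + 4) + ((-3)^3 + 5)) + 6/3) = -32850/287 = -114.46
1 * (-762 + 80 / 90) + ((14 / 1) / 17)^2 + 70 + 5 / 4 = -7170259 / 10404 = -689.18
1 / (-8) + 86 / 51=637 / 408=1.56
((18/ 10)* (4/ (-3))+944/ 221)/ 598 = 1034/ 330395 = 0.00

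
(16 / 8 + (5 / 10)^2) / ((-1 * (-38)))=0.06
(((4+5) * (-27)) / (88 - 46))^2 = 6561 / 196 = 33.47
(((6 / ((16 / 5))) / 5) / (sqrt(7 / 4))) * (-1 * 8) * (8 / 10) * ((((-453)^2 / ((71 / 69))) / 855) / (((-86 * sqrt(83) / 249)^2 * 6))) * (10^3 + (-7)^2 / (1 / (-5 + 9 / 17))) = -15602379275268 * sqrt(7) / 7420545475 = -5562.94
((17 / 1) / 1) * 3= 51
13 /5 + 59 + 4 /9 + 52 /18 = 974 /15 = 64.93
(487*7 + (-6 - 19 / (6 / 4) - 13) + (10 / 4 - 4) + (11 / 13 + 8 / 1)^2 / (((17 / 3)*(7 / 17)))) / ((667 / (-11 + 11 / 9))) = -49.98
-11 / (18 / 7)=-4.28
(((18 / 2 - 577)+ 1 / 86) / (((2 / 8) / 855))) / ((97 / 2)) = -40051.96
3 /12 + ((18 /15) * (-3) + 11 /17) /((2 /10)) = -987 /68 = -14.51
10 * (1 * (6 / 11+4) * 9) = 4500 / 11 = 409.09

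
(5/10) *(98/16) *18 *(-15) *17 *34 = -1911735/4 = -477933.75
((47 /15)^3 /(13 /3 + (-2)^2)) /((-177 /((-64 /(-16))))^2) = 1661168 /881128125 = 0.00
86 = 86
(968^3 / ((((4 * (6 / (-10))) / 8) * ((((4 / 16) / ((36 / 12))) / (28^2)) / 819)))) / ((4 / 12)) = -69888751525232640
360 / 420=6 / 7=0.86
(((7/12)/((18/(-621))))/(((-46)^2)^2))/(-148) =7/230491648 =0.00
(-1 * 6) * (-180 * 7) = 7560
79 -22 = 57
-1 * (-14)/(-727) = -14/727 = -0.02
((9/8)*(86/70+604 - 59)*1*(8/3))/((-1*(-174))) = 9559/1015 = 9.42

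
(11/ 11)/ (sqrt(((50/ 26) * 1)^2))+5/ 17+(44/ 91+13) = 552961/ 38675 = 14.30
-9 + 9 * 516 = 4635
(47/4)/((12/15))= 235/16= 14.69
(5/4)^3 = 125/64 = 1.95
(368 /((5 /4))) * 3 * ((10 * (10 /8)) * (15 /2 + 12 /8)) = 99360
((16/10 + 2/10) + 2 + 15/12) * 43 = 4343/20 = 217.15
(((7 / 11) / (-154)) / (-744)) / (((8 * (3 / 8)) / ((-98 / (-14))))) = 7 / 540144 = 0.00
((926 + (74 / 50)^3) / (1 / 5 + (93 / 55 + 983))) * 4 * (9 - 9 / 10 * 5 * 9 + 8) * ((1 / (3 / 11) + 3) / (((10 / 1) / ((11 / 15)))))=-36698597716 / 846390625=-43.36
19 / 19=1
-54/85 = -0.64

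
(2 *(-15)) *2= -60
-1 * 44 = -44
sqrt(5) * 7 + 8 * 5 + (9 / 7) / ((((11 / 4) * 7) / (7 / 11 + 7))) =7 * sqrt(5) + 34312 / 847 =56.16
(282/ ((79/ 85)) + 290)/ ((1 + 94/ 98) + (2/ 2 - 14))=-2297120/ 42739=-53.75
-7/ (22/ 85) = -595/ 22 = -27.05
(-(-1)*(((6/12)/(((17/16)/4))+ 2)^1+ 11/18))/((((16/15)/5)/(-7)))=-240625/1632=-147.44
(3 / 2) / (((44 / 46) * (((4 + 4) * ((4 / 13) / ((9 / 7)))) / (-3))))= -24219 / 9856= -2.46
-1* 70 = -70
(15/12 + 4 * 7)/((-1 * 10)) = -117/40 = -2.92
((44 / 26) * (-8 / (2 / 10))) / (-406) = 440 / 2639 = 0.17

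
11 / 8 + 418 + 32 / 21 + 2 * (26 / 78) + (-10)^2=87623 / 168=521.57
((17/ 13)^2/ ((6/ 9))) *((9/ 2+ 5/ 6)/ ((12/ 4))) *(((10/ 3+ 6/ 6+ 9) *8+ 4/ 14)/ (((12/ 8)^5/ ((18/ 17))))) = 19549184/ 287469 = 68.00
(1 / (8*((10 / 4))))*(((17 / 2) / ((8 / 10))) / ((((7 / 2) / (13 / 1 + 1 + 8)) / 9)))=1683 / 56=30.05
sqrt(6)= 2.45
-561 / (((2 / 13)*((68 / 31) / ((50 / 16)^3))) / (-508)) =26390203125 / 1024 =25771682.74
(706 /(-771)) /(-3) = 706 /2313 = 0.31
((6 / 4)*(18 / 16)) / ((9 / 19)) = 57 / 16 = 3.56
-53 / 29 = -1.83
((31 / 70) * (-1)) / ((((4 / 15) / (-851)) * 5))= 79143 / 280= 282.65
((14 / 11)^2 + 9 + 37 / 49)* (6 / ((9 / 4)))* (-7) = -539536 / 2541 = -212.33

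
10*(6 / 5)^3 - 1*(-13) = 757 / 25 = 30.28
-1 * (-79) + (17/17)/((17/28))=1371/17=80.65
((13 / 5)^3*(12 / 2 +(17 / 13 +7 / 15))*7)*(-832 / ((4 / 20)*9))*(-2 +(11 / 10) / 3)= 36557236352 / 50625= 722118.25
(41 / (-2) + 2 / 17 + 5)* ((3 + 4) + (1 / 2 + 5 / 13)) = -107215 / 884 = -121.28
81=81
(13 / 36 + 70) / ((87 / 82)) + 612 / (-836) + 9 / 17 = 367862189 / 5563998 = 66.11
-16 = -16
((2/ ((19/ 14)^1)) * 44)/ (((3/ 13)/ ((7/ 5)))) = 112112/ 285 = 393.38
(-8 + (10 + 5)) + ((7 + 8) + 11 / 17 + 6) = 487 / 17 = 28.65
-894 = -894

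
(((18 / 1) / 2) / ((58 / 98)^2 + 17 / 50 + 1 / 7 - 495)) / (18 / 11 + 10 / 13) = -660275 / 87212428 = -0.01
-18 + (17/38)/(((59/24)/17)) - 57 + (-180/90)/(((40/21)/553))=-14630313/22420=-652.56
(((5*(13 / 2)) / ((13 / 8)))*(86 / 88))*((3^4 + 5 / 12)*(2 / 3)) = 210055 / 198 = 1060.88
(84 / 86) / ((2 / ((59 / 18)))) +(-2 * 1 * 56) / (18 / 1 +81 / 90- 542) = 2449363 / 1349598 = 1.81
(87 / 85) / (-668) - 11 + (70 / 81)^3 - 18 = -855652074787 / 30175219980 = -28.36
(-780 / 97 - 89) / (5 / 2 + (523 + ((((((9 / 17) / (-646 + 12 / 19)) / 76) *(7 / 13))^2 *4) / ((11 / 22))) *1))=-138250027162644904 / 748654813510963981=-0.18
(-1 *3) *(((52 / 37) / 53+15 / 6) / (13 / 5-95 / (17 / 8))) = 842265 / 4678946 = 0.18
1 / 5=0.20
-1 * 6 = -6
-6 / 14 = -3 / 7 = -0.43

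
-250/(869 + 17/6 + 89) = -300/1153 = -0.26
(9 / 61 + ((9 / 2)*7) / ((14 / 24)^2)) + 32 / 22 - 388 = -1380103 / 4697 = -293.83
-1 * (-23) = 23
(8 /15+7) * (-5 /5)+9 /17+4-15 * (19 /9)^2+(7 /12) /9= -69.79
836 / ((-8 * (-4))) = 209 / 8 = 26.12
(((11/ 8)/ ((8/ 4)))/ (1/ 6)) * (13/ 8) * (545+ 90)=272415/ 64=4256.48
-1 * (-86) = 86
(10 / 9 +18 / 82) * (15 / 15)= 491 / 369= 1.33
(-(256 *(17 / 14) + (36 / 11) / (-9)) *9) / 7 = -215172 / 539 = -399.21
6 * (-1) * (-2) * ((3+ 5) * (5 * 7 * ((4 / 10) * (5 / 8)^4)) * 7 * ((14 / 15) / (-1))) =-42875 / 32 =-1339.84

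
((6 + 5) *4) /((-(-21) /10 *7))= 440 /147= 2.99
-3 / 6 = -1 / 2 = -0.50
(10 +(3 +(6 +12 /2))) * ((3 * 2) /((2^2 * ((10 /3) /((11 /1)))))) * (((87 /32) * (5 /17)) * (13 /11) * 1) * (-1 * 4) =-254475 /544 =-467.78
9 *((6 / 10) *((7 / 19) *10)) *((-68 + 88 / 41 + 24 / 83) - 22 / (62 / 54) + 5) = -3179173914 / 2004367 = -1586.12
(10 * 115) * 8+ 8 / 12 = 27602 / 3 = 9200.67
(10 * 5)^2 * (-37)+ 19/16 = -1479981/16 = -92498.81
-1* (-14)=14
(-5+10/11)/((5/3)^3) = -243/275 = -0.88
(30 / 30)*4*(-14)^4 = 153664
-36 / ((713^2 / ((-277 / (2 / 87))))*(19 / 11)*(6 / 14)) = 11133738 / 9659011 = 1.15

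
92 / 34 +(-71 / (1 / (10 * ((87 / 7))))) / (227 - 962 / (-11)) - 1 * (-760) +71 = 110539953 / 137207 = 805.64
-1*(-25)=25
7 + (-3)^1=4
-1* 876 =-876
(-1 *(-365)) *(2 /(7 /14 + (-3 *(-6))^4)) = 1460 /209953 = 0.01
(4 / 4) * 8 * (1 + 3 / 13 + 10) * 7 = 8176 / 13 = 628.92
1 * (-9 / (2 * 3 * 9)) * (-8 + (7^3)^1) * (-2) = 335 / 3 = 111.67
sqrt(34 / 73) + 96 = 96.68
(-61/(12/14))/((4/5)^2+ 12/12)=-10675/246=-43.39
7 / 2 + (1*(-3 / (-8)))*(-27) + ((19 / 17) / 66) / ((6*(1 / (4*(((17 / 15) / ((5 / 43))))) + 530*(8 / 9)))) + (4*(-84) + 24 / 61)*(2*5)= -223803195106809 / 66554799080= -3362.69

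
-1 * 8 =-8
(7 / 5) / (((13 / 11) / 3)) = 3.55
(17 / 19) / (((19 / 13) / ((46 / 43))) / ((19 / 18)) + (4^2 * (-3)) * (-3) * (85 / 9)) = 5083 / 7733513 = 0.00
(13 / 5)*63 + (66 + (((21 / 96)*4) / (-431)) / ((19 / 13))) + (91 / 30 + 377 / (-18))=124930565 / 589608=211.89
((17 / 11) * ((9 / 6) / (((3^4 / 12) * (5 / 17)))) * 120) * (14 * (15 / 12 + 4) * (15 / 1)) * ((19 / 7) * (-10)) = -46124400 / 11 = -4193127.27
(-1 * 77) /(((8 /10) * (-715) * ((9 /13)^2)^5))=5.32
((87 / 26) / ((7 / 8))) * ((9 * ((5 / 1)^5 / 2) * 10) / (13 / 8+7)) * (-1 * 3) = -187052.08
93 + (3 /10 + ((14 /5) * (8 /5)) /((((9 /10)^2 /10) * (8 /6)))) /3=86611 /810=106.93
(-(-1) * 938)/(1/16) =15008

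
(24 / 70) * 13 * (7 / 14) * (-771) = -60138 / 35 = -1718.23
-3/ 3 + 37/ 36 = 1/ 36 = 0.03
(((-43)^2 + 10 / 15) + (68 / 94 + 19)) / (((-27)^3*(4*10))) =-32948 / 13876515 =-0.00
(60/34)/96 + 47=12789/272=47.02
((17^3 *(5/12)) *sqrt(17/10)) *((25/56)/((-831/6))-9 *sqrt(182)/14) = -14739 *sqrt(7735)/56-122825 *sqrt(170)/186144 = -23156.43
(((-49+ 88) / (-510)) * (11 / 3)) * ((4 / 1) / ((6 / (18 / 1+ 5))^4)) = -40017263 / 165240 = -242.18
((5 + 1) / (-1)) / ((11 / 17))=-102 / 11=-9.27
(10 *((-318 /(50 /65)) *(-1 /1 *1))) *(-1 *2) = -8268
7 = 7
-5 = -5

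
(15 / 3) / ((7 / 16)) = 80 / 7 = 11.43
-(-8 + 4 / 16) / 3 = 31 / 12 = 2.58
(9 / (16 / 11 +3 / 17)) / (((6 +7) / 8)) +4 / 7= 110108 / 27755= 3.97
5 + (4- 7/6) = 47/6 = 7.83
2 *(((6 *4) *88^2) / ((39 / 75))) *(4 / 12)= 3097600 / 13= 238276.92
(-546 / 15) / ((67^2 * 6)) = -91 / 67335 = -0.00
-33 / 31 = -1.06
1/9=0.11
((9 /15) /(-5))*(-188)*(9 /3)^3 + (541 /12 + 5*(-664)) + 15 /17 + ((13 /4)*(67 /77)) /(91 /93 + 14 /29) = -2060654059433 /773815350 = -2662.98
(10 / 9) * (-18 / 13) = -20 / 13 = -1.54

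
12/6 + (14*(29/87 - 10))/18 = -149/27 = -5.52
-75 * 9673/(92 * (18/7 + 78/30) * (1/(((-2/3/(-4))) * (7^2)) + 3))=-24395875/49956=-488.35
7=7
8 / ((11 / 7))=56 / 11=5.09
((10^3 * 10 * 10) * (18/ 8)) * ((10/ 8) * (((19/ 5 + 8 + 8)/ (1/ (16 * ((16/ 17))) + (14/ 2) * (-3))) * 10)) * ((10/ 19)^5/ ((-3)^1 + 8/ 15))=21384000000000000/ 490968338017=43554.74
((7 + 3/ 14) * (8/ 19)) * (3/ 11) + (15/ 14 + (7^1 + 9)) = 52375/ 2926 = 17.90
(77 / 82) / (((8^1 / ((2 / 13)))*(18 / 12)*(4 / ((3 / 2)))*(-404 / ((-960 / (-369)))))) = -385 / 13242918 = -0.00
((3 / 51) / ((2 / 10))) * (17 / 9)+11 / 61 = 404 / 549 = 0.74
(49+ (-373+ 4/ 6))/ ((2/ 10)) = -4850/ 3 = -1616.67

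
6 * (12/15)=24/5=4.80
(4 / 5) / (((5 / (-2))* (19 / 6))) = -48 / 475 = -0.10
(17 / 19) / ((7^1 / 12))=204 / 133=1.53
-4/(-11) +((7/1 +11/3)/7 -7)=-1181/231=-5.11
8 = 8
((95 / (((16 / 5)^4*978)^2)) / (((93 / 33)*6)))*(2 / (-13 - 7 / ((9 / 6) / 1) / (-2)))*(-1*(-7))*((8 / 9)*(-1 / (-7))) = -408203125 / 4584603329048346624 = -0.00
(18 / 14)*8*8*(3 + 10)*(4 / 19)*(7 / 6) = 4992 / 19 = 262.74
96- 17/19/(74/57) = 7053/74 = 95.31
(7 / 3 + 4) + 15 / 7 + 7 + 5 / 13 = 4330 / 273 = 15.86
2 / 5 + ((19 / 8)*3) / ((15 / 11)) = 45 / 8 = 5.62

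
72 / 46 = 36 / 23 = 1.57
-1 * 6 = -6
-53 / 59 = -0.90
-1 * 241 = -241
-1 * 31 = -31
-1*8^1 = -8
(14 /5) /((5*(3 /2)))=28 /75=0.37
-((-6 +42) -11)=-25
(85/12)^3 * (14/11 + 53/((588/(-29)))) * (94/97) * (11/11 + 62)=-29101.08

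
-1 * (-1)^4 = -1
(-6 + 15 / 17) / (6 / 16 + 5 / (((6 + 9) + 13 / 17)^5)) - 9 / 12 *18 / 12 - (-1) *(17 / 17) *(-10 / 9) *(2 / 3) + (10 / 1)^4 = 19008140350094862721 / 1903767275449656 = 9984.49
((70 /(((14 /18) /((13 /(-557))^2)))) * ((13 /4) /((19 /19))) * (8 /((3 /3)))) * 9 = 3559140 /310249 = 11.47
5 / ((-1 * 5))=-1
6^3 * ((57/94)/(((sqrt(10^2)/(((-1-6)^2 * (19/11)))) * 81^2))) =35378/209385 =0.17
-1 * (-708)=708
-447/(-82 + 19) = 149/21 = 7.10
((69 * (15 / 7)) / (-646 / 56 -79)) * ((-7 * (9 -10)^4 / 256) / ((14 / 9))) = 621 / 21632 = 0.03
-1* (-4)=4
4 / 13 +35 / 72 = 0.79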